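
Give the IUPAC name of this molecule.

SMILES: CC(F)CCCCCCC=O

The longest chain bearing the –CHO group is 9 carbons long (nonane).
The highest-priority functional group is an aldehyde (terminal –CHO), so the name ends in -al.
Choose the numbering such that the aldehyde carbon is C-1 by definition.
That gives a fluoro group at C-8.
The name is 8-fluorononanal.

8-fluorononanal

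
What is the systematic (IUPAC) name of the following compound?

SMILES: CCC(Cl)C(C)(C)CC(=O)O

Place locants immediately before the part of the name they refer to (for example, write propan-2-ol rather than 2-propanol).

The longest carbon chain that includes the –COOH group has 6 carbons, so the parent hydride is hexane.
The principal characteristic group is a carboxylic acid (terminal –COOH), named with the suffix -oic acid.
The numbering direction is chosen so that the carboxylic acid carbon is C-1 by definition.
With this numbering: a chloro group at C-4; two methyl groups at C-3.
The substituents are ordered alphabetically, ignoring any di-/tri- multipliers.
Assembling the pieces gives 4-chloro-3,3-dimethylhexanoic acid.

4-chloro-3,3-dimethylhexanoic acid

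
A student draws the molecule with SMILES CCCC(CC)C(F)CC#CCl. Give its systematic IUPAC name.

The longest carbon chain that includes the multiple bond has 8 carbons, so the parent hydride is octane.
The chain contains a C≡C triple bond, so the unsaturation ending is -yne.
The numbering direction is chosen so that numbering from this end puts the triple bond at C-1 rather than C-7.
That gives the triple bond between C-1 and C-2; a chloro group at C-1; an ethyl group at C-5; a fluoro group at C-4.
Substituent prefixes are cited in alphabetical order (multiplying prefixes like di-/tri- are ignored for ordering).
Putting it together: 1-chloro-5-ethyl-4-fluorooct-1-yne.

1-chloro-5-ethyl-4-fluorooct-1-yne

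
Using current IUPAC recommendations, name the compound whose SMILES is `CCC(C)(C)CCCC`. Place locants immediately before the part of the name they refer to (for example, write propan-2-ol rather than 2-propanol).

The parent chain contains 7 carbons (heptane).
The numbering direction is chosen so that the substituent locant set {3,3} is lower than {5,5} at the first point of difference.
With this numbering: two methyl groups at C-3.
Putting it together: 3,3-dimethylheptane.

3,3-dimethylheptane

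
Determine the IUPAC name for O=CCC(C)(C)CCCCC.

3,3-dimethyloctanal

The longest carbon chain that includes the –CHO group has 8 carbons, so the parent hydride is octane.
The highest-priority functional group is an aldehyde (terminal –CHO), so the name ends in -al.
Number the chain so that the aldehyde carbon is C-1 by definition.
This places two methyl groups at C-3.
The name is 3,3-dimethyloctanal.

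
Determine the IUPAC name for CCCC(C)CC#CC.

5-methyloct-2-yne

The longest carbon chain that includes the multiple bond has 8 carbons, so the parent hydride is octane.
A C≡C triple bond in the chain gives the infix -yne-.
Choose the numbering such that numbering from this end puts the triple bond at C-2 rather than C-6.
With this numbering: the triple bond between C-2 and C-3; a methyl group at C-5.
Assembling the pieces gives 5-methyloct-2-yne.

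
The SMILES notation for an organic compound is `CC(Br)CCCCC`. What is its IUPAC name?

2-bromoheptane

The longest carbon chain is 7 atoms: the parent is heptane.
The numbering direction is chosen so that the substituent locant set {2} is lower than {6} at the first point of difference.
This places a bromo group at C-2.
Assembling the pieces gives 2-bromoheptane.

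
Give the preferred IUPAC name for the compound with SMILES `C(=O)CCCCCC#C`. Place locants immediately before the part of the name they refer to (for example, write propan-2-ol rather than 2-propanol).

oct-7-ynal

The longest carbon chain that includes the –CHO group and the multiple bond has 8 carbons, so the parent hydride is octane.
An aldehyde (terminal –CHO) is the principal characteristic group, giving the suffix -al.
There is one C≡C triple bond, indicated by the ending -yne.
Choose the numbering such that the aldehyde carbon is C-1 by definition.
That gives the triple bond between C-7 and C-8.
The name is oct-7-ynal.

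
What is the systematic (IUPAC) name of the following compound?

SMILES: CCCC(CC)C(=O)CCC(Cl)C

2-chloro-6-ethylnonan-5-one

The longest chain bearing the carbonyl is 9 carbons long (nonane).
The highest-priority functional group is a ketone (C=O on an internal carbon), so the name ends in -one.
Number the chain so that the substituent locant set {2,6} is lower than {4,8} at the first point of difference.
With this numbering: the carbonyl at C-5; a chloro group at C-2; an ethyl group at C-6.
The substituents are ordered alphabetically, ignoring any di-/tri- multipliers.
Putting it together: 2-chloro-6-ethylnonan-5-one.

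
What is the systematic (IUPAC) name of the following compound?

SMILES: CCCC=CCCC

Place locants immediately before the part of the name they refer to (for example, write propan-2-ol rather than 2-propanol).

oct-4-ene

The longest carbon chain that includes the multiple bond has 8 carbons, so the parent hydride is octane.
There is one C=C double bond, indicated by the ending -ene.
The molecule is symmetric, so either numbering direction gives the same locants.
This places the double bond between C-4 and C-5.
Assembling the pieces gives oct-4-ene.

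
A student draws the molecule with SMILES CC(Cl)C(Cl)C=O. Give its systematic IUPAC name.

The longest carbon chain that includes the –CHO group has 4 carbons, so the parent hydride is butane.
An aldehyde (terminal –CHO) is the principal characteristic group, giving the suffix -al.
The numbering direction is chosen so that the aldehyde carbon is C-1 by definition.
That gives chloro groups at C-2 and C-3.
The name is 2,3-dichlorobutanal.

2,3-dichlorobutanal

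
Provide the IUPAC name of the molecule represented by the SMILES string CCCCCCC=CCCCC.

dodec-5-ene

Counting along the main chain through the multiple bond gives 12 carbons: the parent is dodecane.
The chain contains a C=C double bond, so the unsaturation ending is -ene.
Choose the numbering such that numbering from this end puts the double bond at C-5 rather than C-7.
That gives the double bond between C-5 and C-6.
Putting it together: dodec-5-ene.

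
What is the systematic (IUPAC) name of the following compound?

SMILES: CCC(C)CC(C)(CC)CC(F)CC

5-ethyl-3-fluoro-5,7-dimethylnonane

The parent chain contains 9 carbons (nonane).
Choose the numbering such that the locant sets are identical either way, so the alphabetically earlier fluoro substituent takes the lower locant (3 rather than 7).
That gives an ethyl group at C-5; a fluoro group at C-3; methyl groups at C-5 and C-7.
The substituents are ordered alphabetically, ignoring any di-/tri- multipliers.
Putting it together: 5-ethyl-3-fluoro-5,7-dimethylnonane.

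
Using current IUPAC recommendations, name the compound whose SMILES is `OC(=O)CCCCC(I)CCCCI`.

Counting along the main chain through the –COOH group gives 10 carbons: the parent is decane.
A carboxylic acid (terminal –COOH) is the principal characteristic group, giving the suffix -oic acid.
The numbering direction is chosen so that the carboxylic acid carbon is C-1 by definition.
This places iodo groups at C-6 and C-10.
Putting it together: 6,10-diiododecanoic acid.

6,10-diiododecanoic acid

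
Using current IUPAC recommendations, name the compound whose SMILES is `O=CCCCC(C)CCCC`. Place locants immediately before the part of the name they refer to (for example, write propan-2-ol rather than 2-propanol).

The longest chain bearing the –CHO group is 9 carbons long (nonane).
The principal characteristic group is an aldehyde (terminal –CHO), named with the suffix -al.
The numbering direction is chosen so that the aldehyde carbon is C-1 by definition.
This places a methyl group at C-5.
Putting it together: 5-methylnonanal.

5-methylnonanal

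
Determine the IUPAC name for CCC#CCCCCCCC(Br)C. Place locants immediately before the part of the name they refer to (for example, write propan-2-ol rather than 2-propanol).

11-bromododec-3-yne

Counting along the main chain through the multiple bond gives 12 carbons: the parent is dodecane.
There is one C≡C triple bond, indicated by the ending -yne.
Choose the numbering such that numbering from this end puts the triple bond at C-3 rather than C-9.
With this numbering: the triple bond between C-3 and C-4; a bromo group at C-11.
Putting it together: 11-bromododec-3-yne.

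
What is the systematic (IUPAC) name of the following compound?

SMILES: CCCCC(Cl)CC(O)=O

3-chloroheptanoic acid

The longest chain bearing the –COOH group is 7 carbons long (heptane).
The highest-priority functional group is a carboxylic acid (terminal –COOH), so the name ends in -oic acid.
Number the chain so that the carboxylic acid carbon is C-1 by definition.
With this numbering: a chloro group at C-3.
Assembling the pieces gives 3-chloroheptanoic acid.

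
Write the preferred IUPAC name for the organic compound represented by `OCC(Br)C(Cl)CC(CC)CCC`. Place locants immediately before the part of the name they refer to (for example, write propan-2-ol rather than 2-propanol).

The longest chain bearing the –OH group is 8 carbons long (octane).
The principal characteristic group is an alcohol (–OH), named with the suffix -ol.
Number the chain so that numbering from this end puts the hydroxyl group at C-1 rather than C-8.
That gives the hydroxyl at C-1; a bromo group at C-2; a chloro group at C-3; an ethyl group at C-5.
Substituent prefixes are cited in alphabetical order (multiplying prefixes like di-/tri- are ignored for ordering).
Putting it together: 2-bromo-3-chloro-5-ethyloctan-1-ol.

2-bromo-3-chloro-5-ethyloctan-1-ol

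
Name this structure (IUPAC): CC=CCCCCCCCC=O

The longest chain bearing the –CHO group and the multiple bond is 11 carbons long (undecane).
An aldehyde (terminal –CHO) is the principal characteristic group, giving the suffix -al.
There is one C=C double bond, indicated by the ending -ene.
Choose the numbering such that the aldehyde carbon is C-1 by definition.
This places the double bond between C-9 and C-10.
The name is undec-9-enal.

undec-9-enal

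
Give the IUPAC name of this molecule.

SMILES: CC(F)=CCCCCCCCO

The longest carbon chain that includes the –OH group and the multiple bond has 10 carbons, so the parent hydride is decane.
The principal characteristic group is an alcohol (–OH), named with the suffix -ol.
There is one C=C double bond, indicated by the ending -ene.
Choose the numbering such that numbering from this end puts the hydroxyl group at C-1 rather than C-10.
This places the hydroxyl at C-1; the double bond between C-8 and C-9; a fluoro group at C-9.
The name is 9-fluorodec-8-en-1-ol.

9-fluorodec-8-en-1-ol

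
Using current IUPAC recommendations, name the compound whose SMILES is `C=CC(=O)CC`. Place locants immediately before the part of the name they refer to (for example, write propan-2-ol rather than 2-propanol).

Counting along the main chain through the carbonyl and the multiple bond gives 5 carbons: the parent is pentane.
A ketone (C=O on an internal carbon) is the principal characteristic group, giving the suffix -one.
A C=C double bond in the chain gives the infix -ene-.
Number the chain so that numbering from this end puts the double bond at C-1 rather than C-4.
This places the carbonyl at C-3; the double bond between C-1 and C-2.
Putting it together: pent-1-en-3-one.

pent-1-en-3-one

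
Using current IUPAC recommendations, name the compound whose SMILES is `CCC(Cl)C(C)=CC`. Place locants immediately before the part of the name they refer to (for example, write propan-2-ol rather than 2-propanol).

4-chloro-3-methylhex-2-ene

The longest chain bearing the multiple bond is 6 carbons long (hexane).
The chain contains a C=C double bond, so the unsaturation ending is -ene.
Number the chain so that numbering from this end puts the double bond at C-2 rather than C-4.
That gives the double bond between C-2 and C-3; a chloro group at C-4; a methyl group at C-3.
Substituent prefixes are cited in alphabetical order (multiplying prefixes like di-/tri- are ignored for ordering).
Putting it together: 4-chloro-3-methylhex-2-ene.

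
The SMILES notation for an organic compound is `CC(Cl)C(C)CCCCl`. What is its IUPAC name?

1,5-dichloro-4-methylhexane

The longest continuous carbon chain has 6 atoms, so the parent hydride is hexane.
Choose the numbering such that the substituent locant set {1,4,5} is lower than {2,3,6} at the first point of difference.
This places chloro groups at C-1 and C-5; a methyl group at C-4.
The substituents are ordered alphabetically, ignoring any di-/tri- multipliers.
The name is 1,5-dichloro-4-methylhexane.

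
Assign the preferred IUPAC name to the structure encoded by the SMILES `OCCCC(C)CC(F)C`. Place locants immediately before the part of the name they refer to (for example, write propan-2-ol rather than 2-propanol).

6-fluoro-4-methylheptan-1-ol

The longest chain bearing the –OH group is 7 carbons long (heptane).
The principal characteristic group is an alcohol (–OH), named with the suffix -ol.
Choose the numbering such that numbering from this end puts the hydroxyl group at C-1 rather than C-7.
With this numbering: the hydroxyl at C-1; a fluoro group at C-6; a methyl group at C-4.
The substituents are ordered alphabetically, ignoring any di-/tri- multipliers.
Putting it together: 6-fluoro-4-methylheptan-1-ol.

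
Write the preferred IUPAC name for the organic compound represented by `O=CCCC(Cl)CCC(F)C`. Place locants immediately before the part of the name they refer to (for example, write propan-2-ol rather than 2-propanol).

4-chloro-7-fluorooctanal

The longest carbon chain that includes the –CHO group has 8 carbons, so the parent hydride is octane.
An aldehyde (terminal –CHO) is the principal characteristic group, giving the suffix -al.
Number the chain so that the aldehyde carbon is C-1 by definition.
This places a chloro group at C-4; a fluoro group at C-7.
Prefixes are listed alphabetically: chloro, fluoro.
The name is 4-chloro-7-fluorooctanal.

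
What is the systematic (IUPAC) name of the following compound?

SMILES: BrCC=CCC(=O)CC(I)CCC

Counting along the main chain through the carbonyl and the multiple bond gives 10 carbons: the parent is decane.
The principal characteristic group is a ketone (C=O on an internal carbon), named with the suffix -one.
There is one C=C double bond, indicated by the ending -ene.
Choose the numbering such that numbering from this end puts the carbonyl group at C-5 rather than C-6.
With this numbering: the carbonyl at C-5; the double bond between C-2 and C-3; a bromo group at C-1; an iodo group at C-7.
Prefixes are listed alphabetically: bromo, iodo.
The name is 1-bromo-7-iododec-2-en-5-one.

1-bromo-7-iododec-2-en-5-one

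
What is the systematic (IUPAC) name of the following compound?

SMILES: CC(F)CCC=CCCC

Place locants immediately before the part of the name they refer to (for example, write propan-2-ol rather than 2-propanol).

8-fluoronon-4-ene

The longest carbon chain that includes the multiple bond has 9 carbons, so the parent hydride is nonane.
The chain contains a C=C double bond, so the unsaturation ending is -ene.
Choose the numbering such that numbering from this end puts the double bond at C-4 rather than C-5.
With this numbering: the double bond between C-4 and C-5; a fluoro group at C-8.
The name is 8-fluoronon-4-ene.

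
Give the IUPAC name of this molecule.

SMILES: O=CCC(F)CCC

Counting along the main chain through the –CHO group gives 6 carbons: the parent is hexane.
The highest-priority functional group is an aldehyde (terminal –CHO), so the name ends in -al.
Number the chain so that the aldehyde carbon is C-1 by definition.
This places a fluoro group at C-3.
Assembling the pieces gives 3-fluorohexanal.

3-fluorohexanal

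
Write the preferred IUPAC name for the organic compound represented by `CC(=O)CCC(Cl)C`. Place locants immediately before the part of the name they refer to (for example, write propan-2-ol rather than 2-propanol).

5-chlorohexan-2-one

The longest chain bearing the carbonyl is 6 carbons long (hexane).
The highest-priority functional group is a ketone (C=O on an internal carbon), so the name ends in -one.
Choose the numbering such that numbering from this end puts the carbonyl group at C-2 rather than C-5.
That gives the carbonyl at C-2; a chloro group at C-5.
Assembling the pieces gives 5-chlorohexan-2-one.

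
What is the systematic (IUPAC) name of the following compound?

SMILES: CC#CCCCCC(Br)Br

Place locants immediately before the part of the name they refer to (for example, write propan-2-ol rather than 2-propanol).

The longest chain bearing the multiple bond is 8 carbons long (octane).
The chain contains a C≡C triple bond, so the unsaturation ending is -yne.
The numbering direction is chosen so that numbering from this end puts the triple bond at C-2 rather than C-6.
That gives the triple bond between C-2 and C-3; two bromo groups at C-8.
The name is 8,8-dibromooct-2-yne.

8,8-dibromooct-2-yne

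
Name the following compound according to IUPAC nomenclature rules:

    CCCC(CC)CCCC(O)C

6-ethylnonan-2-ol

The longest chain bearing the –OH group is 9 carbons long (nonane).
An alcohol (–OH) is the principal characteristic group, giving the suffix -ol.
Choose the numbering such that numbering from this end puts the hydroxyl group at C-2 rather than C-8.
With this numbering: the hydroxyl at C-2; an ethyl group at C-6.
The name is 6-ethylnonan-2-ol.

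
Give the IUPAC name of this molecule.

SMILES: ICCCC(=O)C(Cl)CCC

The longest carbon chain that includes the carbonyl has 8 carbons, so the parent hydride is octane.
A ketone (C=O on an internal carbon) is the principal characteristic group, giving the suffix -one.
Choose the numbering such that numbering from this end puts the carbonyl group at C-4 rather than C-5.
That gives the carbonyl at C-4; a chloro group at C-5; an iodo group at C-1.
Prefixes are listed alphabetically: chloro, iodo.
The name is 5-chloro-1-iodooctan-4-one.

5-chloro-1-iodooctan-4-one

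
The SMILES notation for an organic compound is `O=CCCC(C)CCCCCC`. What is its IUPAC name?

The longest carbon chain that includes the –CHO group has 10 carbons, so the parent hydride is decane.
The principal characteristic group is an aldehyde (terminal –CHO), named with the suffix -al.
Choose the numbering such that the aldehyde carbon is C-1 by definition.
With this numbering: a methyl group at C-4.
The name is 4-methyldecanal.

4-methyldecanal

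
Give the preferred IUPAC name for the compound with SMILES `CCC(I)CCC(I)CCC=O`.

The longest carbon chain that includes the –CHO group has 9 carbons, so the parent hydride is nonane.
An aldehyde (terminal –CHO) is the principal characteristic group, giving the suffix -al.
The numbering direction is chosen so that the aldehyde carbon is C-1 by definition.
That gives iodo groups at C-4 and C-7.
Putting it together: 4,7-diiodononanal.

4,7-diiodononanal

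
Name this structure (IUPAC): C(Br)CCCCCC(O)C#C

Counting along the main chain through the –OH group and the multiple bond gives 9 carbons: the parent is nonane.
The principal characteristic group is an alcohol (–OH), named with the suffix -ol.
A C≡C triple bond in the chain gives the infix -yne-.
Choose the numbering such that numbering from this end puts the hydroxyl group at C-3 rather than C-7.
That gives the hydroxyl at C-3; the triple bond between C-1 and C-2; a bromo group at C-9.
The name is 9-bromonon-1-yn-3-ol.

9-bromonon-1-yn-3-ol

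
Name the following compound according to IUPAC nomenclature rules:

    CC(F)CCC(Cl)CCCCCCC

The parent chain contains 12 carbons (dodecane).
Number the chain so that the substituent locant set {2,5} is lower than {8,11} at the first point of difference.
With this numbering: a chloro group at C-5; a fluoro group at C-2.
Prefixes are listed alphabetically: chloro, fluoro.
The name is 5-chloro-2-fluorododecane.

5-chloro-2-fluorododecane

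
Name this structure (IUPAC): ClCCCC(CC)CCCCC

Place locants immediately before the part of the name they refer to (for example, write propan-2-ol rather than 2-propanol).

The longest carbon chain is 9 atoms: the parent is nonane.
Choose the numbering such that the substituent locant set {1,4} is lower than {6,9} at the first point of difference.
With this numbering: a chloro group at C-1; an ethyl group at C-4.
Substituent prefixes are cited in alphabetical order (multiplying prefixes like di-/tri- are ignored for ordering).
The name is 1-chloro-4-ethylnonane.

1-chloro-4-ethylnonane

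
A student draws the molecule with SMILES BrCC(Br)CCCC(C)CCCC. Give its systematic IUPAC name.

The longest continuous carbon chain has 10 atoms, so the parent hydride is decane.
Choose the numbering such that the substituent locant set {1,2,6} is lower than {5,9,10} at the first point of difference.
That gives bromo groups at C-1 and C-2; a methyl group at C-6.
Substituent prefixes are cited in alphabetical order (multiplying prefixes like di-/tri- are ignored for ordering).
Putting it together: 1,2-dibromo-6-methyldecane.

1,2-dibromo-6-methyldecane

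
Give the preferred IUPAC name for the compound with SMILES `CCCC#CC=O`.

hex-2-ynal

The longest carbon chain that includes the –CHO group and the multiple bond has 6 carbons, so the parent hydride is hexane.
An aldehyde (terminal –CHO) is the principal characteristic group, giving the suffix -al.
There is one C≡C triple bond, indicated by the ending -yne.
Choose the numbering such that the aldehyde carbon is C-1 by definition.
This places the triple bond between C-2 and C-3.
The name is hex-2-ynal.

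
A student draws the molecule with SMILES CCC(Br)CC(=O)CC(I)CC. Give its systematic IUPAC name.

3-bromo-7-iodononan-5-one

Counting along the main chain through the carbonyl gives 9 carbons: the parent is nonane.
The highest-priority functional group is a ketone (C=O on an internal carbon), so the name ends in -one.
The numbering direction is chosen so that the locant sets are identical either way, so the alphabetically earlier bromo substituent takes the lower locant (3 rather than 7).
This places the carbonyl at C-5; a bromo group at C-3; an iodo group at C-7.
Prefixes are listed alphabetically: bromo, iodo.
Putting it together: 3-bromo-7-iodononan-5-one.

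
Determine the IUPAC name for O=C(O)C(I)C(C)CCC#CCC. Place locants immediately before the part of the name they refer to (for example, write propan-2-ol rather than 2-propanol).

2-iodo-3-methylnon-6-ynoic acid

The longest chain bearing the –COOH group and the multiple bond is 9 carbons long (nonane).
The highest-priority functional group is a carboxylic acid (terminal –COOH), so the name ends in -oic acid.
A C≡C triple bond in the chain gives the infix -yne-.
The numbering direction is chosen so that the carboxylic acid carbon is C-1 by definition.
With this numbering: the triple bond between C-6 and C-7; an iodo group at C-2; a methyl group at C-3.
Substituent prefixes are cited in alphabetical order (multiplying prefixes like di-/tri- are ignored for ordering).
Assembling the pieces gives 2-iodo-3-methylnon-6-ynoic acid.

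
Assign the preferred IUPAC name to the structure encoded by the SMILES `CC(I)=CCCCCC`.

The longest carbon chain that includes the multiple bond has 8 carbons, so the parent hydride is octane.
There is one C=C double bond, indicated by the ending -ene.
Number the chain so that numbering from this end puts the double bond at C-2 rather than C-6.
With this numbering: the double bond between C-2 and C-3; an iodo group at C-2.
The name is 2-iodooct-2-ene.

2-iodooct-2-ene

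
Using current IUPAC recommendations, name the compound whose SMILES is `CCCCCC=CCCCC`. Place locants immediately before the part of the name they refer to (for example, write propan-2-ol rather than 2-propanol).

Counting along the main chain through the multiple bond gives 11 carbons: the parent is undecane.
A C=C double bond in the chain gives the infix -ene-.
Number the chain so that numbering from this end puts the double bond at C-5 rather than C-6.
With this numbering: the double bond between C-5 and C-6.
Putting it together: undec-5-ene.

undec-5-ene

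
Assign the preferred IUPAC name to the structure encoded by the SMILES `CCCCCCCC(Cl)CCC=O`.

4-chloroundecanal

The longest chain bearing the –CHO group is 11 carbons long (undecane).
The highest-priority functional group is an aldehyde (terminal –CHO), so the name ends in -al.
The numbering direction is chosen so that the aldehyde carbon is C-1 by definition.
That gives a chloro group at C-4.
The name is 4-chloroundecanal.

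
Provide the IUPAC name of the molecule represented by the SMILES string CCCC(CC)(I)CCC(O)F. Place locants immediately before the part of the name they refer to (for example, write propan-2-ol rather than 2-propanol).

4-ethyl-1-fluoro-4-iodoheptan-1-ol

The longest carbon chain that includes the –OH group has 7 carbons, so the parent hydride is heptane.
An alcohol (–OH) is the principal characteristic group, giving the suffix -ol.
Number the chain so that numbering from this end puts the hydroxyl group at C-1 rather than C-7.
That gives the hydroxyl at C-1; an ethyl group at C-4; a fluoro group at C-1; an iodo group at C-4.
Prefixes are listed alphabetically: ethyl, fluoro, iodo.
Assembling the pieces gives 4-ethyl-1-fluoro-4-iodoheptan-1-ol.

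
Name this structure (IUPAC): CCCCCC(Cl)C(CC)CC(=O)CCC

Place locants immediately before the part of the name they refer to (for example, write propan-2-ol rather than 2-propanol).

7-chloro-6-ethyldodecan-4-one

The longest carbon chain that includes the carbonyl has 12 carbons, so the parent hydride is dodecane.
The highest-priority functional group is a ketone (C=O on an internal carbon), so the name ends in -one.
The numbering direction is chosen so that numbering from this end puts the carbonyl group at C-4 rather than C-9.
This places the carbonyl at C-4; a chloro group at C-7; an ethyl group at C-6.
Substituent prefixes are cited in alphabetical order (multiplying prefixes like di-/tri- are ignored for ordering).
The name is 7-chloro-6-ethyldodecan-4-one.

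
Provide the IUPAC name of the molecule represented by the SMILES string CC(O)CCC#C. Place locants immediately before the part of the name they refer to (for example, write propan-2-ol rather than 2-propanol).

Counting along the main chain through the –OH group and the multiple bond gives 6 carbons: the parent is hexane.
The highest-priority functional group is an alcohol (–OH), so the name ends in -ol.
The chain contains a C≡C triple bond, so the unsaturation ending is -yne.
Choose the numbering such that numbering from this end puts the hydroxyl group at C-2 rather than C-5.
This places the hydroxyl at C-2; the triple bond between C-5 and C-6.
Assembling the pieces gives hex-5-yn-2-ol.

hex-5-yn-2-ol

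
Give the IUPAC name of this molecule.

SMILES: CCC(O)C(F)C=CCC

4-fluorooct-5-en-3-ol

The longest carbon chain that includes the –OH group and the multiple bond has 8 carbons, so the parent hydride is octane.
The principal characteristic group is an alcohol (–OH), named with the suffix -ol.
The chain contains a C=C double bond, so the unsaturation ending is -ene.
The numbering direction is chosen so that numbering from this end puts the hydroxyl group at C-3 rather than C-6.
That gives the hydroxyl at C-3; the double bond between C-5 and C-6; a fluoro group at C-4.
The name is 4-fluorooct-5-en-3-ol.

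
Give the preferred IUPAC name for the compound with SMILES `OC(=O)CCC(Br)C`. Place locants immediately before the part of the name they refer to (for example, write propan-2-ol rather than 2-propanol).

The longest chain bearing the –COOH group is 5 carbons long (pentane).
The principal characteristic group is a carboxylic acid (terminal –COOH), named with the suffix -oic acid.
Number the chain so that the carboxylic acid carbon is C-1 by definition.
With this numbering: a bromo group at C-4.
Putting it together: 4-bromopentanoic acid.

4-bromopentanoic acid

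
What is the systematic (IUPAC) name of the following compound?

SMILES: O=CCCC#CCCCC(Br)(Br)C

The longest chain bearing the –CHO group and the multiple bond is 10 carbons long (decane).
An aldehyde (terminal –CHO) is the principal characteristic group, giving the suffix -al.
There is one C≡C triple bond, indicated by the ending -yne.
Number the chain so that the aldehyde carbon is C-1 by definition.
That gives the triple bond between C-4 and C-5; two bromo groups at C-9.
Putting it together: 9,9-dibromodec-4-ynal.

9,9-dibromodec-4-ynal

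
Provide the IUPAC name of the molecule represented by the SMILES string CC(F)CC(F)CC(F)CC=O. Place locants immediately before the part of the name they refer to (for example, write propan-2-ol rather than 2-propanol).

3,5,7-trifluorooctanal

The longest chain bearing the –CHO group is 8 carbons long (octane).
The principal characteristic group is an aldehyde (terminal –CHO), named with the suffix -al.
The numbering direction is chosen so that the aldehyde carbon is C-1 by definition.
With this numbering: fluoro groups at C-3 and C-5 and C-7.
Putting it together: 3,5,7-trifluorooctanal.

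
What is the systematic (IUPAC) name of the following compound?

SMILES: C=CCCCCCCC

non-1-ene

Counting along the main chain through the multiple bond gives 9 carbons: the parent is nonane.
A C=C double bond in the chain gives the infix -ene-.
Number the chain so that numbering from this end puts the double bond at C-1 rather than C-8.
That gives the double bond between C-1 and C-2.
The name is non-1-ene.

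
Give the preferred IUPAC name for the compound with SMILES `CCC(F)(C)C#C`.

3-fluoro-3-methylpent-1-yne

The longest chain bearing the multiple bond is 5 carbons long (pentane).
The chain contains a C≡C triple bond, so the unsaturation ending is -yne.
Choose the numbering such that numbering from this end puts the triple bond at C-1 rather than C-4.
That gives the triple bond between C-1 and C-2; a fluoro group at C-3; a methyl group at C-3.
Substituent prefixes are cited in alphabetical order (multiplying prefixes like di-/tri- are ignored for ordering).
Putting it together: 3-fluoro-3-methylpent-1-yne.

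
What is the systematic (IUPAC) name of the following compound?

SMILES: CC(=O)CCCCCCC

nonan-2-one

The longest carbon chain that includes the carbonyl has 9 carbons, so the parent hydride is nonane.
The principal characteristic group is a ketone (C=O on an internal carbon), named with the suffix -one.
The numbering direction is chosen so that numbering from this end puts the carbonyl group at C-2 rather than C-8.
With this numbering: the carbonyl at C-2.
Assembling the pieces gives nonan-2-one.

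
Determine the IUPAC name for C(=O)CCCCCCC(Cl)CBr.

The longest chain bearing the –CHO group is 9 carbons long (nonane).
The highest-priority functional group is an aldehyde (terminal –CHO), so the name ends in -al.
The numbering direction is chosen so that the aldehyde carbon is C-1 by definition.
That gives a bromo group at C-9; a chloro group at C-8.
Prefixes are listed alphabetically: bromo, chloro.
The name is 9-bromo-8-chlorononanal.

9-bromo-8-chlorononanal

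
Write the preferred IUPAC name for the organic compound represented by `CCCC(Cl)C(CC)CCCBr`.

1-bromo-5-chloro-4-ethyloctane

The longest continuous carbon chain has 8 atoms, so the parent hydride is octane.
The numbering direction is chosen so that the substituent locant set {1,4,5} is lower than {4,5,8} at the first point of difference.
That gives a bromo group at C-1; a chloro group at C-5; an ethyl group at C-4.
Substituent prefixes are cited in alphabetical order (multiplying prefixes like di-/tri- are ignored for ordering).
Assembling the pieces gives 1-bromo-5-chloro-4-ethyloctane.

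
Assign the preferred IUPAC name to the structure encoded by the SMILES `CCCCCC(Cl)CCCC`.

5-chlorodecane

The parent chain contains 10 carbons (decane).
The numbering direction is chosen so that the substituent locant set {5} is lower than {6} at the first point of difference.
With this numbering: a chloro group at C-5.
Putting it together: 5-chlorodecane.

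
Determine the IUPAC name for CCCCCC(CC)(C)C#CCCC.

6-ethyl-6-methylundec-4-yne

The longest chain bearing the multiple bond is 11 carbons long (undecane).
There is one C≡C triple bond, indicated by the ending -yne.
The numbering direction is chosen so that numbering from this end puts the triple bond at C-4 rather than C-7.
That gives the triple bond between C-4 and C-5; an ethyl group at C-6; a methyl group at C-6.
Prefixes are listed alphabetically: ethyl, methyl.
Assembling the pieces gives 6-ethyl-6-methylundec-4-yne.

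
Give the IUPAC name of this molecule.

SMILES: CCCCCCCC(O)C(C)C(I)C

2-iodo-3-methylundecan-4-ol

Counting along the main chain through the –OH group gives 11 carbons: the parent is undecane.
The principal characteristic group is an alcohol (–OH), named with the suffix -ol.
Choose the numbering such that numbering from this end puts the hydroxyl group at C-4 rather than C-8.
With this numbering: the hydroxyl at C-4; an iodo group at C-2; a methyl group at C-3.
Substituent prefixes are cited in alphabetical order (multiplying prefixes like di-/tri- are ignored for ordering).
Assembling the pieces gives 2-iodo-3-methylundecan-4-ol.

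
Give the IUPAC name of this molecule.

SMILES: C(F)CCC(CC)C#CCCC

6-ethyl-9-fluoronon-4-yne

Counting along the main chain through the multiple bond gives 9 carbons: the parent is nonane.
There is one C≡C triple bond, indicated by the ending -yne.
Number the chain so that numbering from this end puts the triple bond at C-4 rather than C-5.
That gives the triple bond between C-4 and C-5; an ethyl group at C-6; a fluoro group at C-9.
Substituent prefixes are cited in alphabetical order (multiplying prefixes like di-/tri- are ignored for ordering).
Assembling the pieces gives 6-ethyl-9-fluoronon-4-yne.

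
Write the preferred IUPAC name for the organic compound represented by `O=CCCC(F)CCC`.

4-fluoroheptanal

The longest carbon chain that includes the –CHO group has 7 carbons, so the parent hydride is heptane.
The principal characteristic group is an aldehyde (terminal –CHO), named with the suffix -al.
Number the chain so that the aldehyde carbon is C-1 by definition.
That gives a fluoro group at C-4.
Assembling the pieces gives 4-fluoroheptanal.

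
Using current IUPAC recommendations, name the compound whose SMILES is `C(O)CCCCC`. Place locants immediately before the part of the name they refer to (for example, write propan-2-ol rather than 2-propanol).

hexan-1-ol

The longest chain bearing the –OH group is 6 carbons long (hexane).
The principal characteristic group is an alcohol (–OH), named with the suffix -ol.
Choose the numbering such that numbering from this end puts the hydroxyl group at C-1 rather than C-6.
With this numbering: the hydroxyl at C-1.
Putting it together: hexan-1-ol.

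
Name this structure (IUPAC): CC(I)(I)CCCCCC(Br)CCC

The longest continuous carbon chain has 11 atoms, so the parent hydride is undecane.
Number the chain so that the substituent locant set {2,2,8} is lower than {4,10,10} at the first point of difference.
With this numbering: a bromo group at C-8; two iodo groups at C-2.
The substituents are ordered alphabetically, ignoring any di-/tri- multipliers.
Putting it together: 8-bromo-2,2-diiodoundecane.

8-bromo-2,2-diiodoundecane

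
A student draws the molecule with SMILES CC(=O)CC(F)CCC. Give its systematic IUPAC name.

4-fluoroheptan-2-one

Counting along the main chain through the carbonyl gives 7 carbons: the parent is heptane.
The highest-priority functional group is a ketone (C=O on an internal carbon), so the name ends in -one.
The numbering direction is chosen so that numbering from this end puts the carbonyl group at C-2 rather than C-6.
That gives the carbonyl at C-2; a fluoro group at C-4.
The name is 4-fluoroheptan-2-one.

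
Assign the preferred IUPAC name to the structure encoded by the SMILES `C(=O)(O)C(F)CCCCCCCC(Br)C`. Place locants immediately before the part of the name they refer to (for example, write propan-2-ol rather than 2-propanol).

10-bromo-2-fluoroundecanoic acid

The longest carbon chain that includes the –COOH group has 11 carbons, so the parent hydride is undecane.
The highest-priority functional group is a carboxylic acid (terminal –COOH), so the name ends in -oic acid.
The numbering direction is chosen so that the carboxylic acid carbon is C-1 by definition.
With this numbering: a bromo group at C-10; a fluoro group at C-2.
Substituent prefixes are cited in alphabetical order (multiplying prefixes like di-/tri- are ignored for ordering).
The name is 10-bromo-2-fluoroundecanoic acid.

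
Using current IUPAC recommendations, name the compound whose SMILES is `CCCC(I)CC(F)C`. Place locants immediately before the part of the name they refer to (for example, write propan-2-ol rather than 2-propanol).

2-fluoro-4-iodoheptane

The longest continuous carbon chain has 7 atoms, so the parent hydride is heptane.
Choose the numbering such that the substituent locant set {2,4} is lower than {4,6} at the first point of difference.
That gives a fluoro group at C-2; an iodo group at C-4.
The substituents are ordered alphabetically, ignoring any di-/tri- multipliers.
The name is 2-fluoro-4-iodoheptane.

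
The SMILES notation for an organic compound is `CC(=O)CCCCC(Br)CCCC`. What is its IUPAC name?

7-bromoundecan-2-one

The longest chain bearing the carbonyl is 11 carbons long (undecane).
A ketone (C=O on an internal carbon) is the principal characteristic group, giving the suffix -one.
The numbering direction is chosen so that numbering from this end puts the carbonyl group at C-2 rather than C-10.
This places the carbonyl at C-2; a bromo group at C-7.
Assembling the pieces gives 7-bromoundecan-2-one.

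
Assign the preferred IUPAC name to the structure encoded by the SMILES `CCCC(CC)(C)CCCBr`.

1-bromo-4-ethyl-4-methylheptane

The parent chain contains 7 carbons (heptane).
Choose the numbering such that the substituent locant set {1,4,4} is lower than {4,4,7} at the first point of difference.
This places a bromo group at C-1; an ethyl group at C-4; a methyl group at C-4.
Prefixes are listed alphabetically: bromo, ethyl, methyl.
The name is 1-bromo-4-ethyl-4-methylheptane.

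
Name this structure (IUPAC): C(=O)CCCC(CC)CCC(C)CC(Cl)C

10-chloro-5-ethyl-8-methylundecanal

Counting along the main chain through the –CHO group gives 11 carbons: the parent is undecane.
An aldehyde (terminal –CHO) is the principal characteristic group, giving the suffix -al.
Choose the numbering such that the aldehyde carbon is C-1 by definition.
With this numbering: a chloro group at C-10; an ethyl group at C-5; a methyl group at C-8.
Substituent prefixes are cited in alphabetical order (multiplying prefixes like di-/tri- are ignored for ordering).
Putting it together: 10-chloro-5-ethyl-8-methylundecanal.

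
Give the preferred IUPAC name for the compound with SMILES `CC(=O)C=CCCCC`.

The longest carbon chain that includes the carbonyl and the multiple bond has 8 carbons, so the parent hydride is octane.
The highest-priority functional group is a ketone (C=O on an internal carbon), so the name ends in -one.
There is one C=C double bond, indicated by the ending -ene.
Number the chain so that numbering from this end puts the carbonyl group at C-2 rather than C-7.
With this numbering: the carbonyl at C-2; the double bond between C-3 and C-4.
The name is oct-3-en-2-one.

oct-3-en-2-one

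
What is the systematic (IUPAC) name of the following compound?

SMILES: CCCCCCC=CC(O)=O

Counting along the main chain through the –COOH group and the multiple bond gives 9 carbons: the parent is nonane.
A carboxylic acid (terminal –COOH) is the principal characteristic group, giving the suffix -oic acid.
There is one C=C double bond, indicated by the ending -ene.
Number the chain so that the carboxylic acid carbon is C-1 by definition.
That gives the double bond between C-2 and C-3.
Putting it together: non-2-enoic acid.

non-2-enoic acid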